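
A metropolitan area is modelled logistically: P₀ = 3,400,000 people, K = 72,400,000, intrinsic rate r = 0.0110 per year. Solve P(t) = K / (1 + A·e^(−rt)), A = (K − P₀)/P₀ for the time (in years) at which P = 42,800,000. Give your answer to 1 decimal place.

t ≈ 307.2 years

A = (72400000 − 3400000)/3400000 = 20.29412
42800000 = 72400000/(1 + 20.29412·e^(−0.011t)) → 1 + 20.29412·e^(−0.011t) = 1.69159
e^(−0.011t) = 0.034078 → t = ln(29.3442)/0.011 = 3.37909/0.011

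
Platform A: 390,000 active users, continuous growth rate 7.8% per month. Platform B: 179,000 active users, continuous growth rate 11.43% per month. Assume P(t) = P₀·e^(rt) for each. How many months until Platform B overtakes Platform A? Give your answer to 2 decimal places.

t ≈ 21.45 months

390000·e^(0.078t) = 179000·e^(0.1143t)
390000/179000 = e^((0.1143 − 0.078)t) → ln(2.17877) = 0.0363·t
t = 0.77876 / 0.0363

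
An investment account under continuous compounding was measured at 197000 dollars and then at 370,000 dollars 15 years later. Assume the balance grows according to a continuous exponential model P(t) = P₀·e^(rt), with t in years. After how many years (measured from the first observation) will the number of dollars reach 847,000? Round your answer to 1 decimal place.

r = ln(370000/197000) / 15 ≈ 0.04202 per year
t = ln(847000/197000) / r = 1.4585 / 0.04202 ≈ 34.71

t ≈ 34.7 years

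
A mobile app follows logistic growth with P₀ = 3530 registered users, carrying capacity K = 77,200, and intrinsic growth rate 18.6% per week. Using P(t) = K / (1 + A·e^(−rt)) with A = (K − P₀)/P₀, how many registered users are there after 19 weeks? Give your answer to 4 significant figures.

≈ 47,980 registered users

A = (77200 − 3530)/3530 = 20.86969
P(19) = 77200 / (1 + 20.86969·e^(−0.186·19)) = 77200 / (1 + 20.86969·0.029188)
= 77200 / 1.60914 ≈ 47975.85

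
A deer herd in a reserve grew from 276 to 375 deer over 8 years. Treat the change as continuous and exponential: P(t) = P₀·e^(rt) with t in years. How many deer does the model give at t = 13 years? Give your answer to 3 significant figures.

≈ 454 deer

r = ln(375/276) / 8 ≈ 0.038316 per year
P(13) = 276 · e^(0.038316·13) = 276 · 1.6456 ≈ 454.18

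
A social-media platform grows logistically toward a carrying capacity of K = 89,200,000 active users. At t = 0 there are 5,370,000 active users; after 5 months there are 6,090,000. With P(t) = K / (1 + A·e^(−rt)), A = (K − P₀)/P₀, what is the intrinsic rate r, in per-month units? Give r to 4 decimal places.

r ≈ 0.0269 per month

A = (89200000 − 5370000)/5370000 = 15.6108
6090000 = 89200000/(1 + 15.6108·e^(−r·5)) → e^(−5r) = (14.64696 − 1)/15.6108 = 0.8742
r = −ln(0.8742)/5 = 0.13445/5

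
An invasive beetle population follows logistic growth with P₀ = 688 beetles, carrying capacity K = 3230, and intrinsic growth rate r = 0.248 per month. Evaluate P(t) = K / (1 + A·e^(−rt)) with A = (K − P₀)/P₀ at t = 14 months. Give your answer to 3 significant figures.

A = (3230 − 688)/688 = 3.69477
P(14) = 3230 / (1 + 3.69477·e^(−0.248·14)) = 3230 / (1 + 3.69477·0.031055)
= 3230 / 1.11474 ≈ 2897.54

≈ 2,900 beetles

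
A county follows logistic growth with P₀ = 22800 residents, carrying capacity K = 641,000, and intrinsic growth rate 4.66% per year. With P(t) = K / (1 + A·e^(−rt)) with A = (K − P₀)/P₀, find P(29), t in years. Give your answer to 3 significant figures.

A = (641000 − 22800)/22800 = 27.11404
P(29) = 641000 / (1 + 27.11404·e^(−0.0466·29)) = 641000 / (1 + 27.11404·0.258878)
= 641000 / 8.01922 ≈ 79933

≈ 79,900 residents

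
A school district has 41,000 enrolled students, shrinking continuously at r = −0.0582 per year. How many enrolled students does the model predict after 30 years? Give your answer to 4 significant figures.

≈ 7,153 enrolled students

P(30) = 41000 · e^(-0.0582·30) = 41000 · e^(-1.746)
= 41000 · 0.17447 ≈ 7153.29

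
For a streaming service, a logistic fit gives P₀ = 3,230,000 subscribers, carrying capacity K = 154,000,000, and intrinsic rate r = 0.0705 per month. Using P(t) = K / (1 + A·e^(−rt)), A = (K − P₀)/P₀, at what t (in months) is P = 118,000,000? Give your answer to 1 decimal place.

t ≈ 71.4 months

A = (154000000 − 3230000)/3230000 = 46.67802
118000000 = 154000000/(1 + 46.67802·e^(−0.0705t)) → 1 + 46.67802·e^(−0.0705t) = 1.30508
e^(−0.0705t) = 0.006536 → t = ln(153.00017)/0.0705 = 5.03044/0.0705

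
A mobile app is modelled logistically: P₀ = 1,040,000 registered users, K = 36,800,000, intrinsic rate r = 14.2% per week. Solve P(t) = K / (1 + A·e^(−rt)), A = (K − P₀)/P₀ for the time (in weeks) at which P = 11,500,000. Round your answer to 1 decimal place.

t ≈ 19.4 weeks

A = (36800000 − 1040000)/1040000 = 34.38462
11500000 = 36800000/(1 + 34.38462·e^(−0.142t)) → 1 + 34.38462·e^(−0.142t) = 3.2
e^(−0.142t) = 0.063982 → t = ln(15.62937)/0.142 = 2.74915/0.142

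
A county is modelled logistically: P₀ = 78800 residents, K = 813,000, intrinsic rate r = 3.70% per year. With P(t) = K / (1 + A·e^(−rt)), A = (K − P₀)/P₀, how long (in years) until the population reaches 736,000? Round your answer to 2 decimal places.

t ≈ 121.33 years

A = (813000 − 78800)/78800 = 9.31726
736000 = 813000/(1 + 9.31726·e^(−0.037t)) → 1 + 9.31726·e^(−0.037t) = 1.10462
e^(−0.037t) = 0.011229 → t = ln(89.05847)/0.037 = 4.48929/0.037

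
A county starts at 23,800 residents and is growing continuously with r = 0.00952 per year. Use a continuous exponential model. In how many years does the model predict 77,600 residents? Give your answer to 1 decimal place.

77600 = 23800 · e^(0.00952·t)
t = ln(77600/23800) / 0.00952 = ln(3.2605) / 0.00952 = 1.18188 / 0.00952

t ≈ 124.1 years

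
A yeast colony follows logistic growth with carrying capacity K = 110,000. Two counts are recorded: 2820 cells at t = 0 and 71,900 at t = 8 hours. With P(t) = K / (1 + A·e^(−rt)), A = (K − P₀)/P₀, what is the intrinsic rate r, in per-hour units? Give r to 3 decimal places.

A = (110000 − 2820)/2820 = 38.00709
71900 = 110000/(1 + 38.00709·e^(−r·8)) → e^(−8r) = (1.5299 − 1)/38.00709 = 0.013942
r = −ln(0.013942)/8 = 4.27283/8

r ≈ 0.534 per hour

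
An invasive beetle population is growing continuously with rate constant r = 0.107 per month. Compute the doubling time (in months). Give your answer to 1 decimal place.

doubling time ≈ 6.5 months

doubling time = ln(2) / |r| = 0.69315 / 0.107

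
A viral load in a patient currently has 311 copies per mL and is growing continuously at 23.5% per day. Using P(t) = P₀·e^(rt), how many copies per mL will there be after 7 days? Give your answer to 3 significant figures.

P(7) = 311 · e^(0.235·7) = 311 · e^(1.645)
= 311 · 5.18101 ≈ 1611.29

≈ 1,610 copies per mL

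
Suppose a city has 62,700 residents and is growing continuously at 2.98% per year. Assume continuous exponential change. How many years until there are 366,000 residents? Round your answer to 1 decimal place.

t ≈ 59.2 years

366000 = 62700 · e^(0.0298·t)
t = ln(366000/62700) / 0.0298 = ln(5.83732) / 0.0298 = 1.76427 / 0.0298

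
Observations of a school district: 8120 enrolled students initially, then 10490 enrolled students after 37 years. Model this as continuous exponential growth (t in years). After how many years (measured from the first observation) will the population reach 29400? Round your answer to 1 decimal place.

t ≈ 185.9 years

r = ln(10490/8120) / 37 ≈ 0.006921 per year
t = ln(29400/8120) / r = 1.28666 / 0.006921 ≈ 185.896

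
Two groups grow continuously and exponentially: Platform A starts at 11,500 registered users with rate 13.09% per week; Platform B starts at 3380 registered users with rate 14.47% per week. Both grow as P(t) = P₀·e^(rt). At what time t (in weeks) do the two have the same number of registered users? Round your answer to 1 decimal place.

t ≈ 88.7 weeks

11500·e^(0.1309t) = 3380·e^(0.1447t)
11500/3380 = e^((0.1447 − 0.1309)t) → ln(3.40237) = 0.0138·t
t = 1.22447 / 0.0138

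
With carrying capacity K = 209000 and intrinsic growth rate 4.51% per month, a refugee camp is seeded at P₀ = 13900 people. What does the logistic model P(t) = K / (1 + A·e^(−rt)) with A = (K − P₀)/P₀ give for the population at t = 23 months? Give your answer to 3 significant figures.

≈ 35,000 people

A = (209000 − 13900)/13900 = 14.03597
P(23) = 209000 / (1 + 14.03597·e^(−0.0451·23)) = 209000 / (1 + 14.03597·0.35441)
= 209000 / 5.97449 ≈ 34982.05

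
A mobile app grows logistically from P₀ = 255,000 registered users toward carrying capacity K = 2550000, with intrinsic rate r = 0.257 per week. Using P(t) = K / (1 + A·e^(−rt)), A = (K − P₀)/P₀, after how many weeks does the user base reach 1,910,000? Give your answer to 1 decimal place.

t ≈ 12.8 weeks

A = (2550000 − 255000)/255000 = 9
1910000 = 2550000/(1 + 9·e^(−0.257t)) → 1 + 9·e^(−0.257t) = 1.33508
e^(−0.257t) = 0.037231 → t = ln(26.85938)/0.257 = 3.29061/0.257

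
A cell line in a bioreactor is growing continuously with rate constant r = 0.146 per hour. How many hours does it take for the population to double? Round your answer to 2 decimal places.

doubling time = ln(2) / |r| = 0.69315 / 0.146

doubling time ≈ 4.75 hours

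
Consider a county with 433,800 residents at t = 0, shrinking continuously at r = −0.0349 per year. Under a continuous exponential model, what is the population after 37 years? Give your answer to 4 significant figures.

P(37) = 433800 · e^(-0.0349·37) = 433800 · e^(-1.2913)
= 433800 · 0.27491 ≈ 119257.33

≈ 119,300 residents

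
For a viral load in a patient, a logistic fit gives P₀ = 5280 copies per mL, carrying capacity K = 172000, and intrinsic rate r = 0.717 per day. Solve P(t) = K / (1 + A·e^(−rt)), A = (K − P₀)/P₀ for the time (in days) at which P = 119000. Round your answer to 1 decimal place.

t ≈ 5.9 days

A = (172000 − 5280)/5280 = 31.57576
119000 = 172000/(1 + 31.57576·e^(−0.717t)) → 1 + 31.57576·e^(−0.717t) = 1.44538
e^(−0.717t) = 0.014105 → t = ln(70.89651)/0.717 = 4.26122/0.717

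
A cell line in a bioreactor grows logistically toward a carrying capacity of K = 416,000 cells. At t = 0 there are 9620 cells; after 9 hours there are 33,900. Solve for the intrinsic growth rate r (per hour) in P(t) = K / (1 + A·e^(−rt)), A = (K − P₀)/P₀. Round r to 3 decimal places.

A = (416000 − 9620)/9620 = 42.24324
33900 = 416000/(1 + 42.24324·e^(−r·9)) → e^(−9r) = (12.27139 − 1)/42.24324 = 0.266821
r = −ln(0.266821)/9 = 1.32118/9

r ≈ 0.147 per hour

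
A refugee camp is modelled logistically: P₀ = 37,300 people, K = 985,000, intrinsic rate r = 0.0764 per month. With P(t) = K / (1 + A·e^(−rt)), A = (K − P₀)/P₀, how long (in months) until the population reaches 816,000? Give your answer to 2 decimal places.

t ≈ 62.95 months

A = (985000 − 37300)/37300 = 25.40751
816000 = 985000/(1 + 25.40751·e^(−0.0764t)) → 1 + 25.40751·e^(−0.0764t) = 1.20711
e^(−0.0764t) = 0.008151 → t = ln(122.67767)/0.0764 = 4.80956/0.0764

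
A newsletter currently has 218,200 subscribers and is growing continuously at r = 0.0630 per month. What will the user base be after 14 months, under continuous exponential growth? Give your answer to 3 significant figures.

≈ 527,000 subscribers

P(14) = 218200 · e^(0.063·14) = 218200 · e^(0.882)
= 218200 · 2.41573 ≈ 527111.49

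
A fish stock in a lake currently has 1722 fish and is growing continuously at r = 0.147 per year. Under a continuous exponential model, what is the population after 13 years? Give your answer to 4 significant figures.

≈ 11,640 fish

P(13) = 1722 · e^(0.147·13) = 1722 · e^(1.911)
= 1722 · 6.75985 ≈ 11640.45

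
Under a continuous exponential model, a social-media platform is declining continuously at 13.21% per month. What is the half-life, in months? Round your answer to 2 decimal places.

half-life = ln(2) / |r| = 0.69315 / 0.1321

half-life ≈ 5.25 months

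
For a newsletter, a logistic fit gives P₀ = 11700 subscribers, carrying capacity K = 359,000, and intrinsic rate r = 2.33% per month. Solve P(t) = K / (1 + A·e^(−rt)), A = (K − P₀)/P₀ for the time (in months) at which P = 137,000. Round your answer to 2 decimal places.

A = (359000 − 11700)/11700 = 29.68376
137000 = 359000/(1 + 29.68376·e^(−0.0233t)) → 1 + 29.68376·e^(−0.0233t) = 2.62044
e^(−0.0233t) = 0.05459 → t = ln(18.31836)/0.0233 = 2.9079/0.0233

t ≈ 124.80 months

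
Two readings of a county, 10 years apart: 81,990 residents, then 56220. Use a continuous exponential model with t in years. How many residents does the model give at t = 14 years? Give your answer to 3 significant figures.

≈ 48,300 residents

r = ln(56220/81990) / 10 ≈ -0.037732 per year
P(14) = 81990 · e^(-0.037732·14) = 81990 · 0.58963 ≈ 48344.03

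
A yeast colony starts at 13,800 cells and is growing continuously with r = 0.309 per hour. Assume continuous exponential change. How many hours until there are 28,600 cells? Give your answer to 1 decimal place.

t ≈ 2.4 hours

28600 = 13800 · e^(0.309·t)
t = ln(28600/13800) / 0.309 = ln(2.07246) / 0.309 = 0.72874 / 0.309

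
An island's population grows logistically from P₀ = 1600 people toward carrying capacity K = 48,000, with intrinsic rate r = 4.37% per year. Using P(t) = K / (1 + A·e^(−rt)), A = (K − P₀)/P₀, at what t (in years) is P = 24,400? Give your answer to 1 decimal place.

A = (48000 − 1600)/1600 = 29
24400 = 48000/(1 + 29·e^(−0.0437t)) → 1 + 29·e^(−0.0437t) = 1.96721
e^(−0.0437t) = 0.033352 → t = ln(29.98305)/0.0437 = 3.40063/0.0437

t ≈ 77.8 years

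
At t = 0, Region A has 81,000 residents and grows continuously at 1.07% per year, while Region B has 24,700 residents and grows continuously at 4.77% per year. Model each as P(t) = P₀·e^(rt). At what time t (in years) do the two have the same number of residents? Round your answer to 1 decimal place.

81000·e^(0.0107t) = 24700·e^(0.0477t)
81000/24700 = e^((0.0477 − 0.0107)t) → ln(3.27935) = 0.037·t
t = 1.18765 / 0.037

t ≈ 32.1 years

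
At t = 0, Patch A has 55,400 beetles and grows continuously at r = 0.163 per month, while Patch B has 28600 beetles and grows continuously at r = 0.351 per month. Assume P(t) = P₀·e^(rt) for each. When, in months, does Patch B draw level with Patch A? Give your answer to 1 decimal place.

55400·e^(0.163t) = 28600·e^(0.351t)
55400/28600 = e^((0.351 − 0.163)t) → ln(1.93706) = 0.188·t
t = 0.66117 / 0.188

t ≈ 3.5 months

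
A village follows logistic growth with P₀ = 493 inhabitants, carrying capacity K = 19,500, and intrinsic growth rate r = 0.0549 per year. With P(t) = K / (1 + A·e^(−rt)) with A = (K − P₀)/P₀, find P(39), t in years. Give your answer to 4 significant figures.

A = (19500 − 493)/493 = 38.55375
P(39) = 19500 / (1 + 38.55375·e^(−0.0549·39)) = 19500 / (1 + 38.55375·0.117525)
= 19500 / 5.53105 ≈ 3525.55

≈ 3,526 inhabitants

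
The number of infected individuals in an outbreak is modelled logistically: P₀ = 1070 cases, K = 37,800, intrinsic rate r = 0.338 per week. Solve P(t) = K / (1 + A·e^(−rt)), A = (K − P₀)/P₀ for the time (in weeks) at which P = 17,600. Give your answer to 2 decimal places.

t ≈ 10.05 weeks

A = (37800 − 1070)/1070 = 34.3271
17600 = 37800/(1 + 34.3271·e^(−0.338t)) → 1 + 34.3271·e^(−0.338t) = 2.14773
e^(−0.338t) = 0.033435 → t = ln(29.90876)/0.338 = 3.39815/0.338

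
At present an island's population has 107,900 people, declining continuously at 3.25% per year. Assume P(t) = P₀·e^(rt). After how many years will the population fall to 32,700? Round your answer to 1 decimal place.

32700 = 107900 · e^(-0.0325·t)
t = ln(32700/107900) / -0.0325 = ln(0.30306) / -0.0325 = -1.19383 / -0.0325

t ≈ 36.7 years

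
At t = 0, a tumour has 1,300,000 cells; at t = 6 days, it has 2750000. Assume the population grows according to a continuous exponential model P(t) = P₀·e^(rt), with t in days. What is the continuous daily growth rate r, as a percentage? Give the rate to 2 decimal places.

r ≈ 12.49% per day

2750000 = 1300000 · e^(r·6)
e^(6r) = 2750000/1300000 = 2.11538
r = ln(2.11538) / 6 = 0.74924 / 6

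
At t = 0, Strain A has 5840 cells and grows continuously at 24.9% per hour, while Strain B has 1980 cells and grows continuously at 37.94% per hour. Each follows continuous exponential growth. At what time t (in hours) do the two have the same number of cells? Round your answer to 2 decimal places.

t ≈ 8.29 hours

5840·e^(0.249t) = 1980·e^(0.3794t)
5840/1980 = e^((0.3794 − 0.249)t) → ln(2.94949) = 0.1304·t
t = 1.08163 / 0.1304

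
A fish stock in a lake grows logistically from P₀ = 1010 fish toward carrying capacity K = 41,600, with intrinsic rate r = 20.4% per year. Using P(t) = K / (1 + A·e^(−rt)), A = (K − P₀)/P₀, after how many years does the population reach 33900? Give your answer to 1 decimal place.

A = (41600 − 1010)/1010 = 40.18812
33900 = 41600/(1 + 40.18812·e^(−0.204t)) → 1 + 40.18812·e^(−0.204t) = 1.22714
e^(−0.204t) = 0.005652 → t = ln(176.93211)/0.204 = 5.17577/0.204

t ≈ 25.4 years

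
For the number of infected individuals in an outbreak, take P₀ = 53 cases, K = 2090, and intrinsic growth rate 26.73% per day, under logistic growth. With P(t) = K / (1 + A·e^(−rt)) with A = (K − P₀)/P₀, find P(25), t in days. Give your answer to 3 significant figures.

A = (2090 − 53)/53 = 38.43396
P(25) = 2090 / (1 + 38.43396·e^(−0.2673·25)) = 2090 / (1 + 38.43396·0.001253)
= 2090 / 1.04814 ≈ 1994

≈ 1,990 cases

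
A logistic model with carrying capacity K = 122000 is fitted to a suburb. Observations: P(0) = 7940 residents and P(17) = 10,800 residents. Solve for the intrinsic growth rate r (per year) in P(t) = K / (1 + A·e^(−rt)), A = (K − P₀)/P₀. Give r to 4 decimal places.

r ≈ 0.0196 per year

A = (122000 − 7940)/7940 = 14.36524
10800 = 122000/(1 + 14.36524·e^(−r·17)) → e^(−17r) = (11.2963 − 1)/14.36524 = 0.716751
r = −ln(0.716751)/17 = 0.33303/17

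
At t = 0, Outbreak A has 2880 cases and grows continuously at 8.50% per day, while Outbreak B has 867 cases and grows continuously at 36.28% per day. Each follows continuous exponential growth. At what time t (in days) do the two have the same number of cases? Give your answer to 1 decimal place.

2880·e^(0.085t) = 867·e^(0.3628t)
2880/867 = e^((0.3628 − 0.085)t) → ln(3.3218) = 0.2778·t
t = 1.20051 / 0.2778

t ≈ 4.3 days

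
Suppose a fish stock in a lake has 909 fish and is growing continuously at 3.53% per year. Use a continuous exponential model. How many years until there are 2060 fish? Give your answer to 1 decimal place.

t ≈ 23.2 years

2060 = 909 · e^(0.0353·t)
t = ln(2060/909) / 0.0353 = ln(2.26623) / 0.0353 = 0.81812 / 0.0353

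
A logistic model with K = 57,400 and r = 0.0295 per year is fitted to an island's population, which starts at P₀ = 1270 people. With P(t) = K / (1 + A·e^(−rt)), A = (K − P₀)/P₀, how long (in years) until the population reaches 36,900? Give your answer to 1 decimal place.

A = (57400 − 1270)/1270 = 44.19685
36900 = 57400/(1 + 44.19685·e^(−0.0295t)) → 1 + 44.19685·e^(−0.0295t) = 1.55556
e^(−0.0295t) = 0.01257 → t = ln(79.55433)/0.0295 = 4.37644/0.0295

t ≈ 148.4 years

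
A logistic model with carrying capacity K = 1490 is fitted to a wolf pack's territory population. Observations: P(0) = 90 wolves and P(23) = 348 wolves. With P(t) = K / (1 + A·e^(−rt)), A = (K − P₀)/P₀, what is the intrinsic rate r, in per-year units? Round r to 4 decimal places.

A = (1490 − 90)/90 = 15.55556
348 = 1490/(1 + 15.55556·e^(−r·23)) → e^(−23r) = (4.28161 − 1)/15.55556 = 0.210961
r = −ln(0.210961)/23 = 1.55608/23

r ≈ 0.0677 per year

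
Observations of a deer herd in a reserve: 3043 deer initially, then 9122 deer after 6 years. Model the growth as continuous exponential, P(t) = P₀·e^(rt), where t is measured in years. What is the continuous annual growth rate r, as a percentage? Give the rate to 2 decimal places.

r ≈ 18.30% per year

9122 = 3043 · e^(r·6)
e^(6r) = 9122/3043 = 2.9977
r = ln(2.9977) / 6 = 1.09785 / 6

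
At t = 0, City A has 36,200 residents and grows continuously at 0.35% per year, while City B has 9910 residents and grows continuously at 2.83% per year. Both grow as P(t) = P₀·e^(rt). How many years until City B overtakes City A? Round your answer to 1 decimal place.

t ≈ 52.2 years

36200·e^(0.0035t) = 9910·e^(0.0283t)
36200/9910 = e^((0.0283 − 0.0035)t) → ln(3.65288) = 0.0248·t
t = 1.29551 / 0.0248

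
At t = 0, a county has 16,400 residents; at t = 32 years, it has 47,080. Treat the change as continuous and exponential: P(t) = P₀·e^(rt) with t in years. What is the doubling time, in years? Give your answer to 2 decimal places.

doubling time ≈ 21.03 years

r = ln(47080/16400) / 32 = ln(2.87073) / 32 ≈ 0.032955 per year
doubling time = ln 2 / |r| = 0.69315 / 0.032955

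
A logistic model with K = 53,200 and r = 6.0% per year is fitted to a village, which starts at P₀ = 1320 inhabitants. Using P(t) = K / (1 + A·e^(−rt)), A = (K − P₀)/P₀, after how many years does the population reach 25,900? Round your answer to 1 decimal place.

A = (53200 − 1320)/1320 = 39.30303
25900 = 53200/(1 + 39.30303·e^(−0.06t)) → 1 + 39.30303·e^(−0.06t) = 2.05405
e^(−0.06t) = 0.026819 → t = ln(37.28749)/0.06 = 3.61866/0.06

t ≈ 60.3 years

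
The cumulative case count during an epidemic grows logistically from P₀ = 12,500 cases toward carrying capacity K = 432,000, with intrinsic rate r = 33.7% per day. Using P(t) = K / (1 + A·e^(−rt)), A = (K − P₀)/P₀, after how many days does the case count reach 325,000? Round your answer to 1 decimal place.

t ≈ 13.7 days

A = (432000 − 12500)/12500 = 33.56
325000 = 432000/(1 + 33.56·e^(−0.337t)) → 1 + 33.56·e^(−0.337t) = 1.32923
e^(−0.337t) = 0.00981 → t = ln(101.93458)/0.337 = 4.62433/0.337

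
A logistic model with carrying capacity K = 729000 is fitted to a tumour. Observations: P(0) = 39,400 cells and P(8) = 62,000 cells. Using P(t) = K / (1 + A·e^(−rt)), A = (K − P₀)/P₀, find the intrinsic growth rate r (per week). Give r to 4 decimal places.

r ≈ 0.0608 per week

A = (729000 − 39400)/39400 = 17.50254
62000 = 729000/(1 + 17.50254·e^(−r·8)) → e^(−8r) = (11.75806 − 1)/17.50254 = 0.614657
r = −ln(0.614657)/8 = 0.48669/8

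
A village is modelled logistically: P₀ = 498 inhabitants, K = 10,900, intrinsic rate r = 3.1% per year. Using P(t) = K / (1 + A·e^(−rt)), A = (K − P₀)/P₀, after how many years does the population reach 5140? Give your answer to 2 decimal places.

t ≈ 94.36 years

A = (10900 − 498)/498 = 20.88755
5140 = 10900/(1 + 20.88755·e^(−0.031t)) → 1 + 20.88755·e^(−0.031t) = 2.12062
e^(−0.031t) = 0.05365 → t = ln(18.63924)/0.031 = 2.92527/0.031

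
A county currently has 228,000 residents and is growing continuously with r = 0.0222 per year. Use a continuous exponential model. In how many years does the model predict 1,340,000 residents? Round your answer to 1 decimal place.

t ≈ 79.8 years

1340000 = 228000 · e^(0.0222·t)
t = ln(1340000/228000) / 0.0222 = ln(5.87719) / 0.0222 = 1.77108 / 0.0222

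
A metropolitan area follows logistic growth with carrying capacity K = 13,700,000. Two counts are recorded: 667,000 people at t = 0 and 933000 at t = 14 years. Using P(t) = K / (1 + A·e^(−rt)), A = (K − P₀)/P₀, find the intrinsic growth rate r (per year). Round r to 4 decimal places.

A = (13700000 − 667000)/667000 = 19.53973
933000 = 13700000/(1 + 19.53973·e^(−r·14)) → e^(−14r) = (14.68382 − 1)/19.53973 = 0.700307
r = −ln(0.700307)/14 = 0.35624/14

r ≈ 0.0254 per year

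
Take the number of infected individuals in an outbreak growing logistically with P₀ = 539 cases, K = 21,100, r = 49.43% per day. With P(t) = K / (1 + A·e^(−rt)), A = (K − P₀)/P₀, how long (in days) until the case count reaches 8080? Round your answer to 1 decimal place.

t ≈ 6.4 days

A = (21100 − 539)/539 = 38.14657
8080 = 21100/(1 + 38.14657·e^(−0.4943t)) → 1 + 38.14657·e^(−0.4943t) = 2.61139
e^(−0.4943t) = 0.042242 → t = ln(23.67314)/0.4943 = 3.16434/0.4943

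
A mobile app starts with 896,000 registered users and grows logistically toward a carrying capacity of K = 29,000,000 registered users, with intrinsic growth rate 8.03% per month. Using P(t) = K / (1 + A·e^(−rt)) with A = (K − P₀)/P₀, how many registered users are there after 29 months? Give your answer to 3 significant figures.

A = (29000000 − 896000)/896000 = 31.36607
P(29) = 29000000 / (1 + 31.36607·e^(−0.0803·29)) = 29000000 / (1 + 31.36607·0.097422)
= 29000000 / 4.05576 ≈ 7150332.84

≈ 7,150,000 registered users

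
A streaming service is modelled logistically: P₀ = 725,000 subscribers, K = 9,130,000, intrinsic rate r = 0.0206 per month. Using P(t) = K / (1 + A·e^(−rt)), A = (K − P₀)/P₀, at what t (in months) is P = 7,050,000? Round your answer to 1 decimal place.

A = (9130000 − 725000)/725000 = 11.5931
7050000 = 9130000/(1 + 11.5931·e^(−0.0206t)) → 1 + 11.5931·e^(−0.0206t) = 1.29504
e^(−0.0206t) = 0.025449 → t = ln(39.29393)/0.0206 = 3.67107/0.0206

t ≈ 178.2 months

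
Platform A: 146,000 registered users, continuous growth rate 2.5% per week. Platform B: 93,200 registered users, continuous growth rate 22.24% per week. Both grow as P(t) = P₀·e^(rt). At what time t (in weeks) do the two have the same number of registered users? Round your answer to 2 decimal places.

146000·e^(0.025t) = 93200·e^(0.2224t)
146000/93200 = e^((0.2224 − 0.025)t) → ln(1.56652) = 0.1974·t
t = 0.44886 / 0.1974

t ≈ 2.27 weeks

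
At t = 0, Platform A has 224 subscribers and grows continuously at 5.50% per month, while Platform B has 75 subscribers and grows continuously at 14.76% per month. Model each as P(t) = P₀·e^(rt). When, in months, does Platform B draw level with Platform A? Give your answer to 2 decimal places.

224·e^(0.055t) = 75·e^(0.1476t)
224/75 = e^((0.1476 − 0.055)t) → ln(2.98667) = 0.0926·t
t = 1.09416 / 0.0926

t ≈ 11.82 months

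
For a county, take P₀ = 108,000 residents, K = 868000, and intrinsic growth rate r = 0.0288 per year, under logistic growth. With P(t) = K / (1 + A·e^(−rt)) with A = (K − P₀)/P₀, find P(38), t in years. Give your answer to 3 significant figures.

A = (868000 − 108000)/108000 = 7.03704
P(38) = 868000 / (1 + 7.03704·e^(−0.0288·38)) = 868000 / (1 + 7.03704·0.33474)
= 868000 / 3.35558 ≈ 258673.57

≈ 259,000 residents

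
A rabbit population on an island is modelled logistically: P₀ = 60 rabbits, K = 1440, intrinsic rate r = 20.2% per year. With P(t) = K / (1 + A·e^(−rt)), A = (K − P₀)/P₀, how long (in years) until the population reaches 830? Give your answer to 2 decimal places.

A = (1440 − 60)/60 = 23
830 = 1440/(1 + 23·e^(−0.202t)) → 1 + 23·e^(−0.202t) = 1.73494
e^(−0.202t) = 0.031954 → t = ln(31.29508)/0.202 = 3.44346/0.202

t ≈ 17.05 years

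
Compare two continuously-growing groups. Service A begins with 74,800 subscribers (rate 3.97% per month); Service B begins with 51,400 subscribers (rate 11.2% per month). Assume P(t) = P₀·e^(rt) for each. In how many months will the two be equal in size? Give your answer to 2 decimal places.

t ≈ 5.19 months

74800·e^(0.0397t) = 51400·e^(0.112t)
74800/51400 = e^((0.112 − 0.0397)t) → ln(1.45525) = 0.0723·t
t = 0.37518 / 0.0723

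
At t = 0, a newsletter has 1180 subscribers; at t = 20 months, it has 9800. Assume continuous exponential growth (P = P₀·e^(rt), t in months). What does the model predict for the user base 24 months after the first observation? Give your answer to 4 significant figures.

r = ln(9800/1180) / 20 ≈ 0.105843 per month
P(24) = 1180 · e^(0.105843·24) = 1180 · 12.68273 ≈ 14965.63

≈ 14,970 subscribers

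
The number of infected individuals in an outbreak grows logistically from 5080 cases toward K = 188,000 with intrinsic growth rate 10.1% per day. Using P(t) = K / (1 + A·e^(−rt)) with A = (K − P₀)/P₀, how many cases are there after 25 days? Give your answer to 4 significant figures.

≈ 48,420 cases

A = (188000 − 5080)/5080 = 36.00787
P(25) = 188000 / (1 + 36.00787·e^(−0.101·25)) = 188000 / (1 + 36.00787·0.080058)
= 188000 / 3.88273 ≈ 48419.54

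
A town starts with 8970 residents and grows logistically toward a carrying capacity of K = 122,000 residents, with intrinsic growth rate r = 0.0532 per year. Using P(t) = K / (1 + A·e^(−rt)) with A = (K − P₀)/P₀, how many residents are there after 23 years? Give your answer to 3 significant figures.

A = (122000 − 8970)/8970 = 12.60089
P(23) = 122000 / (1 + 12.60089·e^(−0.0532·23)) = 122000 / (1 + 12.60089·0.294169)
= 122000 / 4.70679 ≈ 25919.97

≈ 25,900 residents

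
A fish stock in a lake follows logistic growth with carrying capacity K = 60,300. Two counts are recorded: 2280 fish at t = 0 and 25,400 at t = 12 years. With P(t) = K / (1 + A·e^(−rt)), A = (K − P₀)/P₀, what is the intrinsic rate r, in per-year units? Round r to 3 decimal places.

r ≈ 0.243 per year

A = (60300 − 2280)/2280 = 25.44737
25400 = 60300/(1 + 25.44737·e^(−r·12)) → e^(−12r) = (2.37402 − 1)/25.44737 = 0.053994
r = −ln(0.053994)/12 = 2.91887/12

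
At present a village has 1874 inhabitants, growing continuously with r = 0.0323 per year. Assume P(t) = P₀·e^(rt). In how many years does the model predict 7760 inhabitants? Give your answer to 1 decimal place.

t ≈ 44.0 years

7760 = 1874 · e^(0.0323·t)
t = ln(7760/1874) / 0.0323 = ln(4.14088) / 0.0323 = 1.42091 / 0.0323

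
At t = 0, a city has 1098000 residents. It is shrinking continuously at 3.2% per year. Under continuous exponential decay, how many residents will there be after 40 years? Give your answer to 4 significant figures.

P(40) = 1098000 · e^(-0.032·40) = 1098000 · e^(-1.28)
= 1098000 · 0.27804 ≈ 305284.96

≈ 305,300 residents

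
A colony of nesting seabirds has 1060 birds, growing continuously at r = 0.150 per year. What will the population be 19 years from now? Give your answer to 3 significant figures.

P(19) = 1060 · e^(0.15·19) = 1060 · e^(2.85)
= 1060 · 17.28778 ≈ 18325.05

≈ 18,300 birds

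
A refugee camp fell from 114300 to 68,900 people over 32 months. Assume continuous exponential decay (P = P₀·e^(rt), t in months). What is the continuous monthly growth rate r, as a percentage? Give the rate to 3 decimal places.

r ≈ -1.582% per month

68900 = 114300 · e^(r·32)
e^(32r) = 68900/114300 = 0.6028
r = ln(0.6028) / 32 = -0.50617 / 32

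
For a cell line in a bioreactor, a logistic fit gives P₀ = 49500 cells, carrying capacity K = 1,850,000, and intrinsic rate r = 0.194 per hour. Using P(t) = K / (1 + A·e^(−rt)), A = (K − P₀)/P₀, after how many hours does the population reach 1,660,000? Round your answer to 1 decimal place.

A = (1850000 − 49500)/49500 = 36.37374
1660000 = 1850000/(1 + 36.37374·e^(−0.194t)) → 1 + 36.37374·e^(−0.194t) = 1.11446
e^(−0.194t) = 0.003147 → t = ln(317.7916)/0.194 = 5.7614/0.194

t ≈ 29.7 hours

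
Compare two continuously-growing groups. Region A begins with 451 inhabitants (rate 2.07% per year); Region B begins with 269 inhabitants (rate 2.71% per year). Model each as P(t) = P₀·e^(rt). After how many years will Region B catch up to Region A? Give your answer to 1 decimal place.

t ≈ 80.7 years

451·e^(0.0207t) = 269·e^(0.0271t)
451/269 = e^((0.0271 − 0.0207)t) → ln(1.67658) = 0.0064·t
t = 0.51676 / 0.0064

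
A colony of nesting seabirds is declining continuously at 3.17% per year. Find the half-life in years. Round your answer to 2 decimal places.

half-life = ln(2) / |r| = 0.69315 / 0.0317

half-life ≈ 21.87 years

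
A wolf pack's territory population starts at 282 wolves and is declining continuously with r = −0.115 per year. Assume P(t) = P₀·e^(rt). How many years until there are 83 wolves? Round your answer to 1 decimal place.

t ≈ 10.6 years

83 = 282 · e^(-0.115·t)
t = ln(83/282) / -0.115 = ln(0.29433) / -0.115 = -1.22307 / -0.115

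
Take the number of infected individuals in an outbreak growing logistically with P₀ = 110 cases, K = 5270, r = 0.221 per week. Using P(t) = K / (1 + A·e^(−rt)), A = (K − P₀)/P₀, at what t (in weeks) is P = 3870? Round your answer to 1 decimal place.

t ≈ 22.0 weeks

A = (5270 − 110)/110 = 46.90909
3870 = 5270/(1 + 46.90909·e^(−0.221t)) → 1 + 46.90909·e^(−0.221t) = 1.36176
e^(−0.221t) = 0.007712 → t = ln(129.67013)/0.221 = 4.86499/0.221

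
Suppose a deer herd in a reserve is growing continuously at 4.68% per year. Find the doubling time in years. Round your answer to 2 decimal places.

doubling time ≈ 14.81 years

doubling time = ln(2) / |r| = 0.69315 / 0.0468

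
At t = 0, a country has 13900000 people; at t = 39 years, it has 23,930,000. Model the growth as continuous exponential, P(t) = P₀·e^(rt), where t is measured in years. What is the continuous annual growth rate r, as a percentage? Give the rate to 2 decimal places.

r ≈ 1.39% per year

23930000 = 13900000 · e^(r·39)
e^(39r) = 23930000/13900000 = 1.72158
r = ln(1.72158) / 39 = 0.54324 / 39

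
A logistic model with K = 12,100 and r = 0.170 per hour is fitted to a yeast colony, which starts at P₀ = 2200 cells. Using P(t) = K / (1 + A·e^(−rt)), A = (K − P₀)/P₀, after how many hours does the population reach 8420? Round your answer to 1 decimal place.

t ≈ 13.7 hours

A = (12100 − 2200)/2200 = 4.5
8420 = 12100/(1 + 4.5·e^(−0.17t)) → 1 + 4.5·e^(−0.17t) = 1.43705
e^(−0.17t) = 0.097123 → t = ln(10.2962)/0.17 = 2.33177/0.17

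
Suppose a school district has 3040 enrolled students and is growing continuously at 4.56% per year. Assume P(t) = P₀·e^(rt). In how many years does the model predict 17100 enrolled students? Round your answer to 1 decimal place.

17100 = 3040 · e^(0.0456·t)
t = ln(17100/3040) / 0.0456 = ln(5.625) / 0.0456 = 1.72722 / 0.0456

t ≈ 37.9 years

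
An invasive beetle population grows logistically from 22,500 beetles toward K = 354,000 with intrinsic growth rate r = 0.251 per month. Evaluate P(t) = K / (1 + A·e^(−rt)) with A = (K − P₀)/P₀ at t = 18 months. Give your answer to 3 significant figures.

≈ 305,000 beetles

A = (354000 − 22500)/22500 = 14.73333
P(18) = 354000 / (1 + 14.73333·e^(−0.251·18)) = 354000 / (1 + 14.73333·0.010911)
= 354000 / 1.16075 ≈ 304974.5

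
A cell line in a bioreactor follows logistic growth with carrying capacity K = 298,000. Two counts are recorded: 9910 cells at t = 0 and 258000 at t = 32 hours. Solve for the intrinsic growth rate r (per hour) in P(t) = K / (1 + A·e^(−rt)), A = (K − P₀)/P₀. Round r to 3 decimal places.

r ≈ 0.164 per hour

A = (298000 − 9910)/9910 = 29.07064
258000 = 298000/(1 + 29.07064·e^(−r·32)) → e^(−32r) = (1.15504 − 1)/29.07064 = 0.005333
r = −ln(0.005333)/32 = 5.23381/32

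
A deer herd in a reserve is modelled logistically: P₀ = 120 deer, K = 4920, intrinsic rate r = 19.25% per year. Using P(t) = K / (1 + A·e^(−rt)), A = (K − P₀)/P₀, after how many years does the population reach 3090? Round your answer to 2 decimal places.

A = (4920 − 120)/120 = 40
3090 = 4920/(1 + 40·e^(−0.1925t)) → 1 + 40·e^(−0.1925t) = 1.59223
e^(−0.1925t) = 0.014806 → t = ln(67.54098)/0.1925 = 4.21273/0.1925

t ≈ 21.88 years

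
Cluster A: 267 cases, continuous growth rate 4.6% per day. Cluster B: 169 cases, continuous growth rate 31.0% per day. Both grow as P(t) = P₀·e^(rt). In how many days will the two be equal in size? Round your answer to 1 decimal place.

t ≈ 1.7 days

267·e^(0.046t) = 169·e^(0.31t)
267/169 = e^((0.31 − 0.046)t) → ln(1.57988) = 0.264·t
t = 0.45735 / 0.264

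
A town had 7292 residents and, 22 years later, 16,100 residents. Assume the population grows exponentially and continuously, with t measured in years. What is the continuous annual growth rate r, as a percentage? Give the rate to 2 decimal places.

16100 = 7292 · e^(r·22)
e^(22r) = 16100/7292 = 2.2079
r = ln(2.2079) / 22 = 0.79204 / 22

r ≈ 3.60% per year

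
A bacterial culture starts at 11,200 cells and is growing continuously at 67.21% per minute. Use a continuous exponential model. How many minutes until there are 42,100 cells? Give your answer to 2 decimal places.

t ≈ 1.97 minutes

42100 = 11200 · e^(0.6721·t)
t = ln(42100/11200) / 0.6721 = ln(3.75893) / 0.6721 = 1.32413 / 0.6721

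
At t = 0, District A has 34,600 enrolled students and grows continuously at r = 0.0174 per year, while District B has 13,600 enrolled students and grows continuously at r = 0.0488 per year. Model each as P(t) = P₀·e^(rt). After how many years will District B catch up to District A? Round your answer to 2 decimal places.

34600·e^(0.0174t) = 13600·e^(0.0488t)
34600/13600 = e^((0.0488 − 0.0174)t) → ln(2.54412) = 0.0314·t
t = 0.93378 / 0.0314

t ≈ 29.74 years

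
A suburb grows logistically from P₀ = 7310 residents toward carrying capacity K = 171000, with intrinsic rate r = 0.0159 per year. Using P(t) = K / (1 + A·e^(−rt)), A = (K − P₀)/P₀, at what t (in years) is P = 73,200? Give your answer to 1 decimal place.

t ≈ 177.3 years

A = (171000 − 7310)/7310 = 22.39261
73200 = 171000/(1 + 22.39261·e^(−0.0159t)) → 1 + 22.39261·e^(−0.0159t) = 2.33607
e^(−0.0159t) = 0.059665 → t = ln(16.76012)/0.0159 = 2.819/0.0159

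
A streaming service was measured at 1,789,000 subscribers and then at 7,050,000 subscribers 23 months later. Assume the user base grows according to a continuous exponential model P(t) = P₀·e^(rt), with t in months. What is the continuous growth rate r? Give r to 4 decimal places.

7050000 = 1789000 · e^(r·23)
e^(23r) = 7050000/1789000 = 3.94075
r = ln(3.94075) / 23 = 1.37137 / 23

r ≈ 0.0596 per month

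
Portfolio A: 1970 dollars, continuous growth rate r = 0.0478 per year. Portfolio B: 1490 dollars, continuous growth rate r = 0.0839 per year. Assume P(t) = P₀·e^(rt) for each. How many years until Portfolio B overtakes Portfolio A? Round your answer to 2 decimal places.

1970·e^(0.0478t) = 1490·e^(0.0839t)
1970/1490 = e^((0.0839 − 0.0478)t) → ln(1.32215) = 0.0361·t
t = 0.27926 / 0.0361

t ≈ 7.74 years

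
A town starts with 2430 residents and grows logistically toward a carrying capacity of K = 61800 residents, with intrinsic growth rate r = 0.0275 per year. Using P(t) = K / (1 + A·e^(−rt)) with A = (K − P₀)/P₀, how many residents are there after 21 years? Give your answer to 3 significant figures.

A = (61800 − 2430)/2430 = 24.4321
P(21) = 61800 / (1 + 24.4321·e^(−0.0275·21)) = 61800 / (1 + 24.4321·0.5613)
= 61800 / 14.71373 ≈ 4200.16

≈ 4,200 residents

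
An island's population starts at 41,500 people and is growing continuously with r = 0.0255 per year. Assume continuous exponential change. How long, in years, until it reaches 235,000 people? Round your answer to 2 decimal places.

t ≈ 68.00 years

235000 = 41500 · e^(0.0255·t)
t = ln(235000/41500) / 0.0255 = ln(5.66265) / 0.0255 = 1.73389 / 0.0255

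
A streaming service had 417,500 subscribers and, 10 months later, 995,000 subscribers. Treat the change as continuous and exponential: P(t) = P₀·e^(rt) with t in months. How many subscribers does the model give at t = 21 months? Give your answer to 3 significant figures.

r = ln(995000/417500) / 10 ≈ 0.086846 per month
P(21) = 417500 · e^(0.086846·21) = 417500 · 6.19512 ≈ 2586463.43

≈ 2,590,000 subscribers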